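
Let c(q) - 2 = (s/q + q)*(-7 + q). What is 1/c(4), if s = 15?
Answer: -4/85 ≈ -0.047059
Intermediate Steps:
c(q) = 2 + (-7 + q)*(q + 15/q) (c(q) = 2 + (15/q + q)*(-7 + q) = 2 + (q + 15/q)*(-7 + q) = 2 + (-7 + q)*(q + 15/q))
1/c(4) = 1/(17 + 4**2 - 105/4 - 7*4) = 1/(17 + 16 - 105*1/4 - 28) = 1/(17 + 16 - 105/4 - 28) = 1/(-85/4) = -4/85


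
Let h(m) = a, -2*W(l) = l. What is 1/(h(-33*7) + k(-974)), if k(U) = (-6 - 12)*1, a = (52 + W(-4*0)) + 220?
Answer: 1/254 ≈ 0.0039370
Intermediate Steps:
W(l) = -l/2
a = 272 (a = (52 - (-2)*0) + 220 = (52 - ½*0) + 220 = (52 + 0) + 220 = 52 + 220 = 272)
k(U) = -18 (k(U) = -18*1 = -18)
h(m) = 272
1/(h(-33*7) + k(-974)) = 1/(272 - 18) = 1/254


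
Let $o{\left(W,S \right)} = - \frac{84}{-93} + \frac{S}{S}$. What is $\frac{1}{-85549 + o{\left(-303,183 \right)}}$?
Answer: $- \frac{31}{2651960} \approx -1.1689 \cdot 10^{-5}$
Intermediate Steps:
$o{\left(W,S \right)} = \frac{59}{31}$ ($o{\left(W,S \right)} = \left(-84\right) \left(- \frac{1}{93}\right) + 1 = \frac{28}{31} + 1 = \frac{59}{31}$)
$\frac{1}{-85549 + o{\left(-303,183 \right)}} = \frac{1}{-85549 + \frac{59}{31}} = \frac{1}{- \frac{2651960}{31}} = - \frac{31}{2651960}$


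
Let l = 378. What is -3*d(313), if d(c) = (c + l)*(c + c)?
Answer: -1297698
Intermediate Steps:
d(c) = 2*c*(378 + c) (d(c) = (c + 378)*(c + c) = (378 + c)*(2*c) = 2*c*(378 + c))
-3*d(313) = -6*313*(378 + 313) = -6*313*691 = -3*432566 = -1297698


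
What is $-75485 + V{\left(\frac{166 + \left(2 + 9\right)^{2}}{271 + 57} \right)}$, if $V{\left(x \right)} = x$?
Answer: $- \frac{603873}{8} \approx -75484.0$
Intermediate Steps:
$-75485 + V{\left(\frac{166 + \left(2 + 9\right)^{2}}{271 + 57} \right)} = -75485 + \frac{166 + \left(2 + 9\right)^{2}}{271 + 57} = -75485 + \frac{166 + 11^{2}}{328} = -75485 + \left(166 + 121\right) \frac{1}{328} = -75485 + 287 \cdot \frac{1}{328} = -75485 + \frac{7}{8} = - \frac{603873}{8}$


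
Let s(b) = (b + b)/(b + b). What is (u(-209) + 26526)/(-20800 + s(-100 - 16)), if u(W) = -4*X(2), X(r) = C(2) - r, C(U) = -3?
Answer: -26546/20799 ≈ -1.2763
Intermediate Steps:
X(r) = -3 - r
s(b) = 1 (s(b) = (2*b)/((2*b)) = (2*b)*(1/(2*b)) = 1)
u(W) = 20 (u(W) = -4*(-3 - 1*2) = -4*(-3 - 2) = -4*(-5) = 20)
(u(-209) + 26526)/(-20800 + s(-100 - 16)) = (20 + 26526)/(-20800 + 1) = 26546/(-20799) = 26546*(-1/20799) = -26546/20799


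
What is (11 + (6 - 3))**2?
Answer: 196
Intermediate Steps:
(11 + (6 - 3))**2 = (11 + 3)**2 = 14**2 = 196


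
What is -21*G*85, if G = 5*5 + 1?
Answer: -46410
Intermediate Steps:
G = 26 (G = 25 + 1 = 26)
-21*G*85 = -21*26*85 = -546*85 = -46410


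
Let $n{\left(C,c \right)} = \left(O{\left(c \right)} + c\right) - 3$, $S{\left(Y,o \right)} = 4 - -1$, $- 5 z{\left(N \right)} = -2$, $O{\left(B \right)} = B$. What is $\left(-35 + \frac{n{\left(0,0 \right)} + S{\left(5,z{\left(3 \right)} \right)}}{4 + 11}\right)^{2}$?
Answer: $\frac{273529}{225} \approx 1215.7$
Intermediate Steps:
$z{\left(N \right)} = \frac{2}{5}$ ($z{\left(N \right)} = \left(- \frac{1}{5}\right) \left(-2\right) = \frac{2}{5}$)
$S{\left(Y,o \right)} = 5$ ($S{\left(Y,o \right)} = 4 + 1 = 5$)
$n{\left(C,c \right)} = -3 + 2 c$ ($n{\left(C,c \right)} = \left(c + c\right) - 3 = 2 c - 3 = -3 + 2 c$)
$\left(-35 + \frac{n{\left(0,0 \right)} + S{\left(5,z{\left(3 \right)} \right)}}{4 + 11}\right)^{2} = \left(-35 + \frac{\left(-3 + 2 \cdot 0\right) + 5}{4 + 11}\right)^{2} = \left(-35 + \frac{\left(-3 + 0\right) + 5}{15}\right)^{2} = \left(-35 + \left(-3 + 5\right) \frac{1}{15}\right)^{2} = \left(-35 + 2 \cdot \frac{1}{15}\right)^{2} = \left(-35 + \frac{2}{15}\right)^{2} = \left(- \frac{523}{15}\right)^{2} = \frac{273529}{225}$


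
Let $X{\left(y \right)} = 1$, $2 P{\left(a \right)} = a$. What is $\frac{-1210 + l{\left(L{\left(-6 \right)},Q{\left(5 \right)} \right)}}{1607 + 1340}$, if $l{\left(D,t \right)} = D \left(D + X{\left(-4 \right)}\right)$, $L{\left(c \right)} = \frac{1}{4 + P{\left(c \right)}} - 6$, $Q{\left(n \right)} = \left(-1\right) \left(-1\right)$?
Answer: $- \frac{170}{421} \approx -0.4038$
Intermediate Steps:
$Q{\left(n \right)} = 1$
$P{\left(a \right)} = \frac{a}{2}$
$L{\left(c \right)} = -6 + \frac{1}{4 + \frac{c}{2}}$ ($L{\left(c \right)} = \frac{1}{4 + \frac{c}{2}} - 6 = -6 + \frac{1}{4 + \frac{c}{2}}$)
$l{\left(D,t \right)} = D \left(1 + D\right)$ ($l{\left(D,t \right)} = D \left(D + 1\right) = D \left(1 + D\right)$)
$\frac{-1210 + l{\left(L{\left(-6 \right)},Q{\left(5 \right)} \right)}}{1607 + 1340} = \frac{-1210 + \frac{2 \left(-23 - -18\right)}{8 - 6} \left(1 + \frac{2 \left(-23 - -18\right)}{8 - 6}\right)}{1607 + 1340} = \frac{-1210 + \frac{2 \left(-23 + 18\right)}{2} \left(1 + \frac{2 \left(-23 + 18\right)}{2}\right)}{2947} = \left(-1210 + 2 \cdot \frac{1}{2} \left(-5\right) \left(1 + 2 \cdot \frac{1}{2} \left(-5\right)\right)\right) \frac{1}{2947} = \left(-1210 - 5 \left(1 - 5\right)\right) \frac{1}{2947} = \left(-1210 - -20\right) \frac{1}{2947} = \left(-1210 + 20\right) \frac{1}{2947} = \left(-1190\right) \frac{1}{2947} = - \frac{170}{421}$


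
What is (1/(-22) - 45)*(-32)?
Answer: 15856/11 ≈ 1441.5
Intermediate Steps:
(1/(-22) - 45)*(-32) = (-1/22 - 45)*(-32) = -991/22*(-32) = 15856/11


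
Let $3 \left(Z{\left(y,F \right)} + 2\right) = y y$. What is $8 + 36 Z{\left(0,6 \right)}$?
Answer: $-64$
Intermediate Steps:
$Z{\left(y,F \right)} = -2 + \frac{y^{2}}{3}$ ($Z{\left(y,F \right)} = -2 + \frac{y y}{3} = -2 + \frac{y^{2}}{3}$)
$8 + 36 Z{\left(0,6 \right)} = 8 + 36 \left(-2 + \frac{0^{2}}{3}\right) = 8 + 36 \left(-2 + \frac{1}{3} \cdot 0\right) = 8 + 36 \left(-2 + 0\right) = 8 + 36 \left(-2\right) = 8 - 72 = -64$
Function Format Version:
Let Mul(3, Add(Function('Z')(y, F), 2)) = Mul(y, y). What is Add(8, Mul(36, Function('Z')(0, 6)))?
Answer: -64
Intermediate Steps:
Function('Z')(y, F) = Add(-2, Mul(Rational(1, 3), Pow(y, 2))) (Function('Z')(y, F) = Add(-2, Mul(Rational(1, 3), Mul(y, y))) = Add(-2, Mul(Rational(1, 3), Pow(y, 2))))
Add(8, Mul(36, Function('Z')(0, 6))) = Add(8, Mul(36, Add(-2, Mul(Rational(1, 3), Pow(0, 2))))) = Add(8, Mul(36, Add(-2, Mul(Rational(1, 3), 0)))) = Add(8, Mul(36, Add(-2, 0))) = Add(8, Mul(36, -2)) = Add(8, -72) = -64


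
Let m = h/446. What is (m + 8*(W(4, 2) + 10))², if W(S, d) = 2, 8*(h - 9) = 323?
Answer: 117596183929/12730624 ≈ 9237.3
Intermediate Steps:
h = 395/8 (h = 9 + (⅛)*323 = 9 + 323/8 = 395/8 ≈ 49.375)
m = 395/3568 (m = (395/8)/446 = (395/8)*(1/446) = 395/3568 ≈ 0.11071)
(m + 8*(W(4, 2) + 10))² = (395/3568 + 8*(2 + 10))² = (395/3568 + 8*12)² = (395/3568 + 96)² = (342923/3568)² = 117596183929/12730624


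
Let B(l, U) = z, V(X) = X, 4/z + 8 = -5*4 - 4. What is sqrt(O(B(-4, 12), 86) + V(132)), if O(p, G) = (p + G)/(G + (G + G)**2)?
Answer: sqrt(51645921205)/19780 ≈ 11.489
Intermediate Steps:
z = -1/8 (z = 4/(-8 + (-5*4 - 4)) = 4/(-8 + (-20 - 4)) = 4/(-8 - 24) = 4/(-32) = 4*(-1/32) = -1/8 ≈ -0.12500)
B(l, U) = -1/8
O(p, G) = (G + p)/(G + 4*G**2) (O(p, G) = (G + p)/(G + (2*G)**2) = (G + p)/(G + 4*G**2))
sqrt(O(B(-4, 12), 86) + V(132)) = sqrt((86 - 1/8)/(86*(1 + 4*86)) + 132) = sqrt((1/86)*(687/8)/(1 + 344) + 132) = sqrt((1/86)*(687/8)/345 + 132) = sqrt((1/86)*(1/345)*(687/8) + 132) = sqrt(229/79120 + 132) = sqrt(10444069/79120) = sqrt(51645921205)/19780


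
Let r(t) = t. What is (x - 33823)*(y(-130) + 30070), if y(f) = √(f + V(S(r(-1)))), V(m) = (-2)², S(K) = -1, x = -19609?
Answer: -1606700240 - 160296*I*√14 ≈ -1.6067e+9 - 5.9977e+5*I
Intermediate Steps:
V(m) = 4
y(f) = √(4 + f) (y(f) = √(f + 4) = √(4 + f))
(x - 33823)*(y(-130) + 30070) = (-19609 - 33823)*(√(4 - 130) + 30070) = -53432*(√(-126) + 30070) = -53432*(3*I*√14 + 30070) = -53432*(30070 + 3*I*√14) = -1606700240 - 160296*I*√14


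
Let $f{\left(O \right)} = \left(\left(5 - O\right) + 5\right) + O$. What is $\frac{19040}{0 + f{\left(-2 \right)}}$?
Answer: $1904$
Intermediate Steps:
$f{\left(O \right)} = 10$ ($f{\left(O \right)} = \left(10 - O\right) + O = 10$)
$\frac{19040}{0 + f{\left(-2 \right)}} = \frac{19040}{0 + 10} = \frac{19040}{10} = 19040 \cdot \frac{1}{10} = 1904$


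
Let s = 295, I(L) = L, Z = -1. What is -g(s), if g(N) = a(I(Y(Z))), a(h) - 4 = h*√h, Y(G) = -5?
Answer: -4 + 5*I*√5 ≈ -4.0 + 11.18*I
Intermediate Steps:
a(h) = 4 + h^(3/2) (a(h) = 4 + h*√h = 4 + h^(3/2))
g(N) = 4 - 5*I*√5 (g(N) = 4 + (-5)^(3/2) = 4 - 5*I*√5)
-g(s) = -(4 - 5*I*√5) = -4 + 5*I*√5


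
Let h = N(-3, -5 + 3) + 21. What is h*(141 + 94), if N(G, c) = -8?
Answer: 3055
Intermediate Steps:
h = 13 (h = -8 + 21 = 13)
h*(141 + 94) = 13*(141 + 94) = 13*235 = 3055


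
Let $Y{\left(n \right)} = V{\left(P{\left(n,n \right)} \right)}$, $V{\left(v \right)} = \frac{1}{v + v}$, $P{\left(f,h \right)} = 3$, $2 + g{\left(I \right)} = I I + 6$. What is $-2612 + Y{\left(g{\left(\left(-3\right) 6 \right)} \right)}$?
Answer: $- \frac{15671}{6} \approx -2611.8$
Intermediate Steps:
$g{\left(I \right)} = 4 + I^{2}$ ($g{\left(I \right)} = -2 + \left(I I + 6\right) = -2 + \left(I^{2} + 6\right) = -2 + \left(6 + I^{2}\right) = 4 + I^{2}$)
$V{\left(v \right)} = \frac{1}{2 v}$
$Y{\left(n \right)} = \frac{1}{6}$ ($Y{\left(n \right)} = \frac{1}{2 \cdot 3} = \frac{1}{2} \cdot \frac{1}{3} = \frac{1}{6}$)
$-2612 + Y{\left(g{\left(\left(-3\right) 6 \right)} \right)} = -2612 + \frac{1}{6} = - \frac{15671}{6}$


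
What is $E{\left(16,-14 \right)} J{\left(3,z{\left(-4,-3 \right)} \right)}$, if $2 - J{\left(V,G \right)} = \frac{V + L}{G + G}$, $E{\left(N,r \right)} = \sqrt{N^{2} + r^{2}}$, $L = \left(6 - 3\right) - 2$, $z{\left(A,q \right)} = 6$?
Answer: $\frac{10 \sqrt{113}}{3} \approx 35.434$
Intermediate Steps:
$L = 1$ ($L = 3 - 2 = 1$)
$J{\left(V,G \right)} = 2 - \frac{1 + V}{2 G}$ ($J{\left(V,G \right)} = 2 - \frac{V + 1}{G + G} = 2 - \frac{1 + V}{2 G}$)
$E{\left(16,-14 \right)} J{\left(3,z{\left(-4,-3 \right)} \right)} = \sqrt{16^{2} + \left(-14\right)^{2}} \frac{-1 - 3 + 4 \cdot 6}{2 \cdot 6} = \sqrt{256 + 196} \cdot \frac{1}{2} \cdot \frac{1}{6} \left(-1 - 3 + 24\right) = \sqrt{452} \cdot \frac{1}{2} \cdot \frac{1}{6} \cdot 20 = 2 \sqrt{113} \cdot \frac{5}{3} = \frac{10 \sqrt{113}}{3}$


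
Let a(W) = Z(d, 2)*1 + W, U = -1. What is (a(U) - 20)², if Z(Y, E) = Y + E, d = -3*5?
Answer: 1156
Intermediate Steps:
d = -15
Z(Y, E) = E + Y
a(W) = -13 + W (a(W) = (2 - 15)*1 + W = -13*1 + W = -13 + W)
(a(U) - 20)² = ((-13 - 1) - 20)² = (-14 - 20)² = (-34)² = 1156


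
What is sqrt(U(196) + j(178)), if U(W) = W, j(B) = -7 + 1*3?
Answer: 8*sqrt(3) ≈ 13.856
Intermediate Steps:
j(B) = -4 (j(B) = -7 + 3 = -4)
sqrt(U(196) + j(178)) = sqrt(196 - 4) = sqrt(192) = 8*sqrt(3)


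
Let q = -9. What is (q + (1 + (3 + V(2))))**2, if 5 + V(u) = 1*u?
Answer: 64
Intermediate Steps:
V(u) = -5 + u (V(u) = -5 + 1*u = -5 + u)
(q + (1 + (3 + V(2))))**2 = (-9 + (1 + (3 + (-5 + 2))))**2 = (-9 + (1 + (3 - 3)))**2 = (-9 + (1 + 0))**2 = (-9 + 1)**2 = (-8)**2 = 64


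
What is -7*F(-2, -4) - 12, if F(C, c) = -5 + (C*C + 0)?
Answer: -5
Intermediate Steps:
F(C, c) = -5 + C² (F(C, c) = -5 + (C² + 0) = -5 + C²)
-7*F(-2, -4) - 12 = -7*(-5 + (-2)²) - 12 = -7*(-5 + 4) - 12 = -7*(-1) - 12 = 7 - 12 = -5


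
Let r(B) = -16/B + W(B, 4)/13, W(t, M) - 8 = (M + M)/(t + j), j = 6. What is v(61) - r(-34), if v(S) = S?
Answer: 92721/1547 ≈ 59.936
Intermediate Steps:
W(t, M) = 8 + 2*M/(6 + t) (W(t, M) = 8 + (M + M)/(t + 6) = 8 + (2*M)/(6 + t) = 8 + 2*M/(6 + t))
r(B) = -16/B + 2*(28 + 4*B)/(13*(6 + B)) (r(B) = -16/B + (2*(24 + 4 + 4*B)/(6 + B))/13 = -16/B + (2*(28 + 4*B)/(6 + B))*(1/13) = -16/B + 2*(28 + 4*B)/(13*(6 + B)))
v(61) - r(-34) = 61 - 8*(-156 + (-34)² - 19*(-34))/(13*(-34)*(6 - 34)) = 61 - 8*(-1)*(-156 + 1156 + 646)/(13*34*(-28)) = 61 - 8*(-1)*(-1)*1646/(13*34*28) = 61 - 1*1646/1547 = 61 - 1646/1547 = 92721/1547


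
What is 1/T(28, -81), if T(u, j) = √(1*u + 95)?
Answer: √123/123 ≈ 0.090167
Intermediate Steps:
T(u, j) = √(95 + u) (T(u, j) = √(u + 95) = √(95 + u))
1/T(28, -81) = 1/(√(95 + 28)) = 1/(√123) = √123/123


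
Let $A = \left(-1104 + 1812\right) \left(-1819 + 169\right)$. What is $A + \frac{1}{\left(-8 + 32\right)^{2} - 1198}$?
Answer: $- \frac{726620401}{622} \approx -1.1682 \cdot 10^{6}$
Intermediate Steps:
$A = -1168200$ ($A = 708 \left(-1650\right) = -1168200$)
$A + \frac{1}{\left(-8 + 32\right)^{2} - 1198} = -1168200 + \frac{1}{\left(-8 + 32\right)^{2} - 1198} = -1168200 + \frac{1}{24^{2} - 1198} = -1168200 + \frac{1}{576 - 1198} = -1168200 + \frac{1}{-622} = -1168200 - \frac{1}{622} = - \frac{726620401}{622}$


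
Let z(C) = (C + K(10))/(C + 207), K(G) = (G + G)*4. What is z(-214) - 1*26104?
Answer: -182594/7 ≈ -26085.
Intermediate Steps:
K(G) = 8*G (K(G) = (2*G)*4 = 8*G)
z(C) = (80 + C)/(207 + C) (z(C) = (C + 8*10)/(C + 207) = (C + 80)/(207 + C) = (80 + C)/(207 + C))
z(-214) - 1*26104 = (80 - 214)/(207 - 214) - 1*26104 = -134/(-7) - 26104 = -1/7*(-134) - 26104 = 134/7 - 26104 = -182594/7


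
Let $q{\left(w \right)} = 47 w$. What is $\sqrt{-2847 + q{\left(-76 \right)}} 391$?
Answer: $2737 i \sqrt{131} \approx 31326.0 i$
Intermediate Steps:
$\sqrt{-2847 + q{\left(-76 \right)}} 391 = \sqrt{-2847 + 47 \left(-76\right)} 391 = \sqrt{-2847 - 3572} \cdot 391 = \sqrt{-6419} \cdot 391 = 7 i \sqrt{131} \cdot 391 = 2737 i \sqrt{131}$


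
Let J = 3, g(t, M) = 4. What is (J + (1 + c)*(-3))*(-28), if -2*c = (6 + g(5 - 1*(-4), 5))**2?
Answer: -4200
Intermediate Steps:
c = -50 (c = -(6 + 4)**2/2 = -1/2*10**2 = -1/2*100 = -50)
(J + (1 + c)*(-3))*(-28) = (3 + (1 - 50)*(-3))*(-28) = (3 - 49*(-3))*(-28) = (3 + 147)*(-28) = 150*(-28) = -4200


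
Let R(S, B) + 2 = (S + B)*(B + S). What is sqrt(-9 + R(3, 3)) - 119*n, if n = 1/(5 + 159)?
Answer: 701/164 ≈ 4.2744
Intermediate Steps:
R(S, B) = -2 + (B + S)**2 (R(S, B) = -2 + (S + B)*(B + S) = -2 + (B + S)*(B + S) = -2 + (B + S)**2)
n = 1/164 ≈ 0.0060976
sqrt(-9 + R(3, 3)) - 119*n = sqrt(-9 + (-2 + (3 + 3)**2)) - 119*1/164 = sqrt(-9 + (-2 + 6**2)) - 119/164 = sqrt(-9 + (-2 + 36)) - 119/164 = sqrt(-9 + 34) - 119/164 = sqrt(25) - 119/164 = 5 - 119/164 = 701/164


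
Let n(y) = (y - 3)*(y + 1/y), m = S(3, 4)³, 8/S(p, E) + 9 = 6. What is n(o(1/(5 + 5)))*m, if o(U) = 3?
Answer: 0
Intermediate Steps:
S(p, E) = -8/3 (S(p, E) = 8/(-9 + 6) = 8/(-3) = 8*(-⅓) = -8/3)
m = -512/27 (m = (-8/3)³ = -512/27 ≈ -18.963)
n(y) = (-3 + y)*(y + 1/y)
n(o(1/(5 + 5)))*m = (1 + 3² - 3*3 - 3/3)*(-512/27) = (1 + 9 - 9 - 3*⅓)*(-512/27) = (1 + 9 - 9 - 1)*(-512/27) = 0*(-512/27) = 0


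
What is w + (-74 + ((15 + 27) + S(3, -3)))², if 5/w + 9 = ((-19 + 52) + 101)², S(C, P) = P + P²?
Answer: 12132177/17947 ≈ 676.00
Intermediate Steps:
w = 5/17947 (w = 5/(-9 + ((-19 + 52) + 101)²) = 5/(-9 + (33 + 101)²) = 5/(-9 + 134²) = 5/(-9 + 17956) = 5/17947 ≈ 0.00027860)
w + (-74 + ((15 + 27) + S(3, -3)))² = 5/17947 + (-74 + ((15 + 27) - 3*(1 - 3)))² = 5/17947 + (-74 + (42 - 3*(-2)))² = 5/17947 + (-74 + (42 + 6))² = 5/17947 + (-74 + 48)² = 5/17947 + (-26)² = 5/17947 + 676 = 12132177/17947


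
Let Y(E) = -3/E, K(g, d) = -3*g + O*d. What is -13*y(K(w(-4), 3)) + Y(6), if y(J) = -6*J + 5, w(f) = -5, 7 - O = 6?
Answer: 2677/2 ≈ 1338.5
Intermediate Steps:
O = 1 (O = 7 - 1*6 = 7 - 6 = 1)
K(g, d) = d - 3*g (K(g, d) = -3*g + 1*d = -3*g + d = d - 3*g)
y(J) = 5 - 6*J
-13*y(K(w(-4), 3)) + Y(6) = -13*(5 - 6*(3 - 3*(-5))) - 3/6 = -13*(5 - 6*(3 + 15)) - 3*1/6 = -13*(5 - 6*18) - 1/2 = -13*(5 - 108) - 1/2 = -13*(-103) - 1/2 = 1339 - 1/2 = 2677/2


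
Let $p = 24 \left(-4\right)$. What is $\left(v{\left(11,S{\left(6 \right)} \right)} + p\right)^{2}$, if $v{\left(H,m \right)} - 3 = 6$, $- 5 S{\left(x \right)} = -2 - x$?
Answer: $7569$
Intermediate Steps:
$S{\left(x \right)} = \frac{2}{5} + \frac{x}{5}$ ($S{\left(x \right)} = - \frac{-2 - x}{5} = \frac{2}{5} + \frac{x}{5}$)
$v{\left(H,m \right)} = 9$ ($v{\left(H,m \right)} = 3 + 6 = 9$)
$p = -96$
$\left(v{\left(11,S{\left(6 \right)} \right)} + p\right)^{2} = \left(9 - 96\right)^{2} = \left(-87\right)^{2} = 7569$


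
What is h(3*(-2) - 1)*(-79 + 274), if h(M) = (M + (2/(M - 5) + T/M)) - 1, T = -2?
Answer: -21515/14 ≈ -1536.8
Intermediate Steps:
h(M) = -1 + M - 2/M + 2/(-5 + M) (h(M) = (M + (2/(M - 5) - 2/M)) - 1 = (M + (2/(-5 + M) - 2/M)) - 1 = (M + (-2/M + 2/(-5 + M))) - 1 = (M - 2/M + 2/(-5 + M)) - 1 = -1 + M - 2/M + 2/(-5 + M))
h(3*(-2) - 1)*(-79 + 274) = ((10 + (3*(-2) - 1)³ - 6*(3*(-2) - 1)² + 5*(3*(-2) - 1))/((3*(-2) - 1)*(-5 + (3*(-2) - 1))))*(-79 + 274) = ((10 + (-6 - 1)³ - 6*(-6 - 1)² + 5*(-6 - 1))/((-6 - 1)*(-5 + (-6 - 1))))*195 = ((10 + (-7)³ - 6*(-7)² + 5*(-7))/((-7)*(-5 - 7)))*195 = -⅐*(10 - 343 - 6*49 - 35)/(-12)*195 = -⅐*(-1/12)*(10 - 343 - 294 - 35)*195 = -⅐*(-1/12)*(-662)*195 = -331/42*195 = -21515/14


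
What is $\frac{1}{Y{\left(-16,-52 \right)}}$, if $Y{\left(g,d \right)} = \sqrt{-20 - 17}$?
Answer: $- \frac{i \sqrt{37}}{37} \approx - 0.1644 i$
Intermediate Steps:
$Y{\left(g,d \right)} = i \sqrt{37}$ ($Y{\left(g,d \right)} = \sqrt{-37} = i \sqrt{37}$)
$\frac{1}{Y{\left(-16,-52 \right)}} = \frac{1}{i \sqrt{37}} = - \frac{i \sqrt{37}}{37}$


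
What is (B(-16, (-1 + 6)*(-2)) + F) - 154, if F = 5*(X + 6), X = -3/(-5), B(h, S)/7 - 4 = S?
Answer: -163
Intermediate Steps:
B(h, S) = 28 + 7*S
X = ⅗ (X = -3*(-⅕) = ⅗ ≈ 0.60000)
F = 33 (F = 5*(⅗ + 6) = 5*(33/5) = 33)
(B(-16, (-1 + 6)*(-2)) + F) - 154 = ((28 + 7*((-1 + 6)*(-2))) + 33) - 154 = ((28 + 7*(5*(-2))) + 33) - 154 = ((28 + 7*(-10)) + 33) - 154 = ((28 - 70) + 33) - 154 = (-42 + 33) - 154 = -9 - 154 = -163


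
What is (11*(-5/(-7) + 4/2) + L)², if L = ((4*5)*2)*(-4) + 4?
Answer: 779689/49 ≈ 15912.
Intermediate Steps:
L = -156 (L = (20*2)*(-4) + 4 = 40*(-4) + 4 = -160 + 4 = -156)
(11*(-5/(-7) + 4/2) + L)² = (11*(-5/(-7) + 4/2) - 156)² = (11*(-5*(-⅐) + 4*(½)) - 156)² = (11*(5/7 + 2) - 156)² = (11*(19/7) - 156)² = (209/7 - 156)² = (-883/7)² = 779689/49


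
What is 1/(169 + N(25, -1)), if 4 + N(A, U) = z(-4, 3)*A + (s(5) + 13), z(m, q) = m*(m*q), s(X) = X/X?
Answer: 1/1379 ≈ 0.00072516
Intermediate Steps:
s(X) = 1
z(m, q) = q*m²
N(A, U) = 10 + 48*A (N(A, U) = -4 + ((3*(-4)²)*A + (1 + 13)) = -4 + ((3*16)*A + 14) = -4 + (48*A + 14) = -4 + (14 + 48*A) = 10 + 48*A)
1/(169 + N(25, -1)) = 1/(169 + (10 + 48*25)) = 1/(169 + (10 + 1200)) = 1/(169 + 1210) = 1/1379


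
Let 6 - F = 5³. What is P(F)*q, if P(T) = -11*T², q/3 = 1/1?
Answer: -467313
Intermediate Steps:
q = 3 (q = 3/1 = 3*1 = 3)
F = -119 (F = 6 - 1*5³ = 6 - 1*125 = 6 - 125 = -119)
P(F)*q = -11*(-119)²*3 = -11*14161*3 = -155771*3 = -467313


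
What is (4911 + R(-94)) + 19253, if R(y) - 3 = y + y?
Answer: 23979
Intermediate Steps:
R(y) = 3 + 2*y (R(y) = 3 + (y + y) = 3 + 2*y)
(4911 + R(-94)) + 19253 = (4911 + (3 + 2*(-94))) + 19253 = (4911 + (3 - 188)) + 19253 = (4911 - 185) + 19253 = 4726 + 19253 = 23979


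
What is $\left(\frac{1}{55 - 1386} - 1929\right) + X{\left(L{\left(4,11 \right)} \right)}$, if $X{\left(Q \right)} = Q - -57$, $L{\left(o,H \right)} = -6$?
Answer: $- \frac{2499619}{1331} \approx -1878.0$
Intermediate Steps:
$X{\left(Q \right)} = 57 + Q$ ($X{\left(Q \right)} = Q + 57 = 57 + Q$)
$\left(\frac{1}{55 - 1386} - 1929\right) + X{\left(L{\left(4,11 \right)} \right)} = \left(\frac{1}{55 - 1386} - 1929\right) + \left(57 - 6\right) = \left(\frac{1}{55 - 1386} - 1929\right) + 51 = \left(\frac{1}{-1331} - 1929\right) + 51 = \left(- \frac{1}{1331} - 1929\right) + 51 = - \frac{2567500}{1331} + 51 = - \frac{2499619}{1331}$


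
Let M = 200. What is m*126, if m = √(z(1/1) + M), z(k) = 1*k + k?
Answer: 126*√202 ≈ 1790.8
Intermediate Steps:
z(k) = 2*k (z(k) = k + k = 2*k)
m = √202 (m = √(2/1 + 200) = √(2*1 + 200) = √(2 + 200) = √202 ≈ 14.213)
m*126 = √202*126 = 126*√202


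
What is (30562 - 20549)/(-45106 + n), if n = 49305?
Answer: 31/13 ≈ 2.3846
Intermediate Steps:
(30562 - 20549)/(-45106 + n) = (30562 - 20549)/(-45106 + 49305) = 10013/4199 = 10013*(1/4199) = 31/13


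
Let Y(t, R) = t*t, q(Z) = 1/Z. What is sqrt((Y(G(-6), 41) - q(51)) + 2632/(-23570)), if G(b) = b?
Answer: sqrt(12957328301565)/601035 ≈ 5.9891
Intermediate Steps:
Y(t, R) = t**2
sqrt((Y(G(-6), 41) - q(51)) + 2632/(-23570)) = sqrt(((-6)**2 - 1/51) + 2632/(-23570)) = sqrt((36 - 1*1/51) + 2632*(-1/23570)) = sqrt((36 - 1/51) - 1316/11785) = sqrt(1835/51 - 1316/11785) = sqrt(21558359/601035) = sqrt(12957328301565)/601035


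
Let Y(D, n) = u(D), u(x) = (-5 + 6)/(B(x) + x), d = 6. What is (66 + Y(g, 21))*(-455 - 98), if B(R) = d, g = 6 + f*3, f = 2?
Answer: -657517/18 ≈ -36529.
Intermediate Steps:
g = 12 (g = 6 + 2*3 = 6 + 6 = 12)
B(R) = 6
u(x) = 1/(6 + x) (u(x) = (-5 + 6)/(6 + x) = 1/(6 + x))
Y(D, n) = 1/(6 + D)
(66 + Y(g, 21))*(-455 - 98) = (66 + 1/(6 + 12))*(-455 - 98) = (66 + 1/18)*(-553) = (1189/18)*(-553) = -657517/18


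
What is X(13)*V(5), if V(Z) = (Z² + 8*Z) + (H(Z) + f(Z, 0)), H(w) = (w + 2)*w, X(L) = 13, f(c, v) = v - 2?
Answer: 1274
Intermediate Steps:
f(c, v) = -2 + v
H(w) = w*(2 + w) (H(w) = (2 + w)*w = w*(2 + w))
V(Z) = -2 + Z² + 8*Z + Z*(2 + Z) (V(Z) = (Z² + 8*Z) + (Z*(2 + Z) + (-2 + 0)) = (Z² + 8*Z) + (Z*(2 + Z) - 2) = (Z² + 8*Z) + (-2 + Z*(2 + Z)) = -2 + Z² + 8*Z + Z*(2 + Z))
X(13)*V(5) = 13*(-2 + 2*5² + 10*5) = 13*(-2 + 2*25 + 50) = 13*(-2 + 50 + 50) = 13*98 = 1274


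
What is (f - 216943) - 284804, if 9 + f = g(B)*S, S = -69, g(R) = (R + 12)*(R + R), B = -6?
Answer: -496788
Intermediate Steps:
g(R) = 2*R*(12 + R) (g(R) = (12 + R)*(2*R) = 2*R*(12 + R))
f = 4959 (f = -9 + (2*(-6)*(12 - 6))*(-69) = -9 + (2*(-6)*6)*(-69) = -9 - 72*(-69) = -9 + 4968 = 4959)
(f - 216943) - 284804 = (4959 - 216943) - 284804 = -211984 - 284804 = -496788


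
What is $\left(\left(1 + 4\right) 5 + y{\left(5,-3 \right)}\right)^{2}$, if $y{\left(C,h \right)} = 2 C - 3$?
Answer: $1024$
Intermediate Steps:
$y{\left(C,h \right)} = -3 + 2 C$
$\left(\left(1 + 4\right) 5 + y{\left(5,-3 \right)}\right)^{2} = \left(\left(1 + 4\right) 5 + \left(-3 + 2 \cdot 5\right)\right)^{2} = \left(5 \cdot 5 + \left(-3 + 10\right)\right)^{2} = \left(25 + 7\right)^{2} = 32^{2} = 1024$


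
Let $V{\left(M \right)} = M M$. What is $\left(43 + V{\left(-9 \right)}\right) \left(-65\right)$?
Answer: $-8060$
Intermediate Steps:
$V{\left(M \right)} = M^{2}$
$\left(43 + V{\left(-9 \right)}\right) \left(-65\right) = \left(43 + \left(-9\right)^{2}\right) \left(-65\right) = \left(43 + 81\right) \left(-65\right) = 124 \left(-65\right) = -8060$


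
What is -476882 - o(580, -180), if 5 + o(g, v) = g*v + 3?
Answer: -372480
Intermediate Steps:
o(g, v) = -2 + g*v (o(g, v) = -5 + (g*v + 3) = -5 + (3 + g*v) = -2 + g*v)
-476882 - o(580, -180) = -476882 - (-2 + 580*(-180)) = -476882 - (-2 - 104400) = -476882 - 1*(-104402) = -476882 + 104402 = -372480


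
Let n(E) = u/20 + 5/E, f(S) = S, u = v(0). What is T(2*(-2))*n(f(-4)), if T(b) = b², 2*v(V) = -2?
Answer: -104/5 ≈ -20.800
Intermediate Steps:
v(V) = -1 (v(V) = (½)*(-2) = -1)
u = -1
n(E) = -1/20 + 5/E
T(2*(-2))*n(f(-4)) = (2*(-2))²*((1/20)*(100 - 1*(-4))/(-4)) = (-4)²*((1/20)*(-¼)*(100 + 4)) = 16*((1/20)*(-¼)*104) = 16*(-13/10) = -104/5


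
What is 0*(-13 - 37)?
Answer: 0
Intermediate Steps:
0*(-13 - 37) = 0*(-50) = 0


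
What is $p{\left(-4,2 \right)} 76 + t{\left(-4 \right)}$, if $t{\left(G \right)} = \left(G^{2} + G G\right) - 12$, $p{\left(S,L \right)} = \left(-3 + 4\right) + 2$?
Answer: $248$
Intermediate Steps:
$p{\left(S,L \right)} = 3$ ($p{\left(S,L \right)} = 1 + 2 = 3$)
$t{\left(G \right)} = -12 + 2 G^{2}$ ($t{\left(G \right)} = \left(G^{2} + G^{2}\right) - 12 = 2 G^{2} - 12 = -12 + 2 G^{2}$)
$p{\left(-4,2 \right)} 76 + t{\left(-4 \right)} = 3 \cdot 76 - \left(12 - 2 \left(-4\right)^{2}\right) = 228 + \left(-12 + 2 \cdot 16\right) = 228 + \left(-12 + 32\right) = 228 + 20 = 248$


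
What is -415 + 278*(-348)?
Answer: -97159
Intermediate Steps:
-415 + 278*(-348) = -415 - 96744 = -97159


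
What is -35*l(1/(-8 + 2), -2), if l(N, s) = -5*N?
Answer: -175/6 ≈ -29.167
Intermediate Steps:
-35*l(1/(-8 + 2), -2) = -(-175)/(-8 + 2) = -(-175)/(-6) = -(-175)*(-1)/6 = -35*⅚ = -175/6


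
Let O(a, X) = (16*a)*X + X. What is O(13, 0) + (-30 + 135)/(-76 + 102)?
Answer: 105/26 ≈ 4.0385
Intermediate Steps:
O(a, X) = X + 16*X*a (O(a, X) = 16*X*a + X = X + 16*X*a)
O(13, 0) + (-30 + 135)/(-76 + 102) = 0*(1 + 16*13) + (-30 + 135)/(-76 + 102) = 0*(1 + 208) + 105/26 = 0*209 + 105*(1/26) = 0 + 105/26 = 105/26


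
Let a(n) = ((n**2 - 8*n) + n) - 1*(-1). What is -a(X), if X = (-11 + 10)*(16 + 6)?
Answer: -639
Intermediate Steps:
X = -22 (X = -1*22 = -22)
a(n) = 1 + n**2 - 7*n (a(n) = (n**2 - 7*n) + 1 = 1 + n**2 - 7*n)
-a(X) = -(1 + (-22)**2 - 7*(-22)) = -(1 + 484 + 154) = -1*639 = -639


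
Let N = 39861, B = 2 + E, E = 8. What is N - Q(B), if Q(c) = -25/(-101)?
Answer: 4025936/101 ≈ 39861.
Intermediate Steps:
B = 10 (B = 2 + 8 = 10)
Q(c) = 25/101 (Q(c) = -25*(-1/101) = 25/101)
N - Q(B) = 39861 - 1*25/101 = 39861 - 25/101 = 4025936/101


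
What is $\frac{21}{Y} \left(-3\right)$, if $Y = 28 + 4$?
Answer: $- \frac{63}{32} \approx -1.9688$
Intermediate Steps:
$Y = 32$
$\frac{21}{Y} \left(-3\right) = \frac{21}{32} \left(-3\right) = - \frac{63}{32}$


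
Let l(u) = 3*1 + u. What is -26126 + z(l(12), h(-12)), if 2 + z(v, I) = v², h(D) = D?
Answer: -25903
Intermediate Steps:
l(u) = 3 + u
z(v, I) = -2 + v²
-26126 + z(l(12), h(-12)) = -26126 + (-2 + (3 + 12)²) = -26126 + (-2 + 15²) = -26126 + (-2 + 225) = -26126 + 223 = -25903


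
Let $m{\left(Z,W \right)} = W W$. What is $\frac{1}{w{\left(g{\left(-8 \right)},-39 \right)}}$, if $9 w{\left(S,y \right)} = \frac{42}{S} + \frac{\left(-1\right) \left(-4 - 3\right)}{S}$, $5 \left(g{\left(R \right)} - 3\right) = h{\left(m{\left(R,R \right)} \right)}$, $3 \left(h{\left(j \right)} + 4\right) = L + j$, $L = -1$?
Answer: $\frac{288}{245} \approx 1.1755$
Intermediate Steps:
$m{\left(Z,W \right)} = W^{2}$
$h{\left(j \right)} = - \frac{13}{3} + \frac{j}{3}$ ($h{\left(j \right)} = -4 + \frac{-1 + j}{3} = -4 + \left(- \frac{1}{3} + \frac{j}{3}\right) = - \frac{13}{3} + \frac{j}{3}$)
$g{\left(R \right)} = \frac{32}{15} + \frac{R^{2}}{15}$ ($g{\left(R \right)} = 3 + \frac{- \frac{13}{3} + \frac{R^{2}}{3}}{5} = 3 + \left(- \frac{13}{15} + \frac{R^{2}}{15}\right) = \frac{32}{15} + \frac{R^{2}}{15}$)
$w{\left(S,y \right)} = \frac{49}{9 S}$ ($w{\left(S,y \right)} = \frac{\frac{42}{S} + \frac{\left(-1\right) \left(-4 - 3\right)}{S}}{9} = \frac{\frac{42}{S} + \frac{\left(-1\right) \left(-7\right)}{S}}{9} = \frac{\frac{42}{S} + \frac{7}{S}}{9} = \frac{49 \frac{1}{S}}{9} = \frac{49}{9 S}$)
$\frac{1}{w{\left(g{\left(-8 \right)},-39 \right)}} = \frac{1}{\frac{49}{9} \frac{1}{\frac{32}{15} + \frac{\left(-8\right)^{2}}{15}}} = \frac{1}{\frac{49}{9} \frac{1}{\frac{32}{15} + \frac{1}{15} \cdot 64}} = \frac{1}{\frac{49}{9} \frac{1}{\frac{32}{15} + \frac{64}{15}}} = \frac{1}{\frac{49}{9} \frac{1}{\frac{32}{5}}} = \frac{1}{\frac{49}{9} \cdot \frac{5}{32}} = \frac{1}{\frac{245}{288}} = \frac{288}{245}$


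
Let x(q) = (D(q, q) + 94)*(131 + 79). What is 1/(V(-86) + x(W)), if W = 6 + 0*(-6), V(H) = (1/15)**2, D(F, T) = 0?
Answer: 225/4441501 ≈ 5.0659e-5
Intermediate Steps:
V(H) = 1/225 (V(H) = (1/15)**2 = 1/225)
W = 6 (W = 6 + 0 = 6)
x(q) = 19740 (x(q) = (0 + 94)*(131 + 79) = 94*210 = 19740)
1/(V(-86) + x(W)) = 1/(1/225 + 19740) = 1/(4441501/225) = 225/4441501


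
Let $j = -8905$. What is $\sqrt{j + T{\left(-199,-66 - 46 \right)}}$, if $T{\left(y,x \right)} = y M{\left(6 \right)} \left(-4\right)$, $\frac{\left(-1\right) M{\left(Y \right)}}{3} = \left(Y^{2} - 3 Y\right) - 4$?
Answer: $i \sqrt{42337} \approx 205.76 i$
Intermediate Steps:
$M{\left(Y \right)} = 12 - 3 Y^{2} + 9 Y$ ($M{\left(Y \right)} = - 3 \left(\left(Y^{2} - 3 Y\right) - 4\right) = - 3 \left(-4 + Y^{2} - 3 Y\right) = 12 - 3 Y^{2} + 9 Y$)
$T{\left(y,x \right)} = 168 y$ ($T{\left(y,x \right)} = y \left(12 - 3 \cdot 6^{2} + 9 \cdot 6\right) \left(-4\right) = y \left(12 - 108 + 54\right) \left(-4\right) = y \left(-42\right) \left(-4\right) = - 42 y \left(-4\right) = 168 y$)
$\sqrt{j + T{\left(-199,-66 - 46 \right)}} = \sqrt{-8905 + 168 \left(-199\right)} = \sqrt{-8905 - 33432} = \sqrt{-42337} = i \sqrt{42337}$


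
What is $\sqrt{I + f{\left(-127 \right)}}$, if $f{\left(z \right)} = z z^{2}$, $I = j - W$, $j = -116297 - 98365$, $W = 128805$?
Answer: $5 i \sqrt{95674} \approx 1546.6 i$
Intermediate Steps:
$j = -214662$
$I = -343467$ ($I = -214662 - 128805 = -343467$)
$f{\left(z \right)} = z^{3}$
$\sqrt{I + f{\left(-127 \right)}} = \sqrt{-343467 + \left(-127\right)^{3}} = \sqrt{-343467 - 2048383} = \sqrt{-2391850} = 5 i \sqrt{95674}$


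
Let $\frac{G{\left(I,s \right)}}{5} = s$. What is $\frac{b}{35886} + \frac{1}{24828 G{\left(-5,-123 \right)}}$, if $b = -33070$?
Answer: $- \frac{84158856881}{91325204820} \approx -0.92153$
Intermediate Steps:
$G{\left(I,s \right)} = 5 s$
$\frac{b}{35886} + \frac{1}{24828 G{\left(-5,-123 \right)}} = - \frac{33070}{35886} + \frac{1}{24828 \cdot 5 \left(-123\right)} = \left(-33070\right) \frac{1}{35886} + \frac{1}{24828 \left(-615\right)} = - \frac{16535}{17943} + \frac{1}{24828} \left(- \frac{1}{615}\right) = - \frac{16535}{17943} - \frac{1}{15269220} = - \frac{84158856881}{91325204820}$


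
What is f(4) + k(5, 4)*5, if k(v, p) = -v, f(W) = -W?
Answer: -29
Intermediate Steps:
f(4) + k(5, 4)*5 = -1*4 - 1*5*5 = -4 - 5*5 = -4 - 25 = -29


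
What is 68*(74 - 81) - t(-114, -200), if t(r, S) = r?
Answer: -362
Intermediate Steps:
68*(74 - 81) - t(-114, -200) = 68*(74 - 81) - 1*(-114) = 68*(-7) + 114 = -476 + 114 = -362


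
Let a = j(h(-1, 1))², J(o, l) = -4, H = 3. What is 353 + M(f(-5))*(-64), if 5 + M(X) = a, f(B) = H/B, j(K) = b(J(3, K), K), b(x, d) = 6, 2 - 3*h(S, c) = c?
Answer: -1631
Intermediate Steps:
h(S, c) = ⅔ - c/3
j(K) = 6
f(B) = 3/B
a = 36 (a = 6² = 36)
M(X) = 31 (M(X) = -5 + 36 = 31)
353 + M(f(-5))*(-64) = 353 + 31*(-64) = 353 - 1984 = -1631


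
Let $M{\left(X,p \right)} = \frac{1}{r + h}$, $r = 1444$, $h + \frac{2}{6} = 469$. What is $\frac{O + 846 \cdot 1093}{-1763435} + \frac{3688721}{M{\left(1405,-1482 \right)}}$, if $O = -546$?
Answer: $\frac{37324655531279234}{5290305} \approx 7.0553 \cdot 10^{9}$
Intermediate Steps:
$h = \frac{1406}{3}$ ($h = - \frac{1}{3} + 469 = \frac{1406}{3} \approx 468.67$)
$M{\left(X,p \right)} = \frac{3}{5738}$ ($M{\left(X,p \right)} = \frac{1}{1444 + \frac{1406}{3}} = \frac{1}{\frac{5738}{3}} = \frac{3}{5738}$)
$\frac{O + 846 \cdot 1093}{-1763435} + \frac{3688721}{M{\left(1405,-1482 \right)}} = \frac{-546 + 846 \cdot 1093}{-1763435} + \frac{3688721}{\frac{3}{5738}} = \left(-546 + 924678\right) \left(- \frac{1}{1763435}\right) + 3688721 \cdot \frac{5738}{3} = 924132 \left(- \frac{1}{1763435}\right) + \frac{21165881098}{3} = - \frac{924132}{1763435} + \frac{21165881098}{3} = \frac{37324655531279234}{5290305}$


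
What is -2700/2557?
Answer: -2700/2557 ≈ -1.0559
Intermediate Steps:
-2700/2557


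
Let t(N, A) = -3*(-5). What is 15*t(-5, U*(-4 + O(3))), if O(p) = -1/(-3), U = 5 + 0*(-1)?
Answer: 225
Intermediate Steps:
U = 5 (U = 5 + 0 = 5)
O(p) = ⅓ (O(p) = -1*(-⅓) = ⅓)
t(N, A) = 15
15*t(-5, U*(-4 + O(3))) = 15*15 = 225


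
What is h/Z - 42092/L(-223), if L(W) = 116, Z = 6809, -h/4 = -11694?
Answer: -70294603/197461 ≈ -355.99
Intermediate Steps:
h = 46776 (h = -4*(-11694) = 46776)
h/Z - 42092/L(-223) = 46776/6809 - 42092/116 = 46776*(1/6809) - 42092*1/116 = 46776/6809 - 10523/29 = -70294603/197461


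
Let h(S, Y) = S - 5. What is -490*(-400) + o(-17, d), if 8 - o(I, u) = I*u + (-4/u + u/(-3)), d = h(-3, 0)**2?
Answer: 9461635/48 ≈ 1.9712e+5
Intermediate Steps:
h(S, Y) = -5 + S
d = 64 (d = (-5 - 3)**2 = (-8)**2 = 64)
o(I, u) = 8 + 4/u + u/3 - I*u (o(I, u) = 8 - (I*u + (-4/u + u/(-3))) = 8 - (I*u + (-4/u + u*(-1/3))) = 8 - (I*u + (-4/u - u/3)) = 8 - (-4/u - u/3 + I*u) = 8 + (4/u + u/3 - I*u) = 8 + 4/u + u/3 - I*u)
-490*(-400) + o(-17, d) = -490*(-400) + (8 + 4/64 + (1/3)*64 - 1*(-17)*64) = 196000 + (8 + 4*(1/64) + 64/3 + 1088) = 196000 + (8 + 1/16 + 64/3 + 1088) = 196000 + 53635/48 = 9461635/48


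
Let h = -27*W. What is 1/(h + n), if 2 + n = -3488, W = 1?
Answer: -1/3517 ≈ -0.00028433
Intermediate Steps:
n = -3490 (n = -2 - 3488 = -3490)
h = -27 (h = -27*1 = -27)
1/(h + n) = 1/(-27 - 3490) = 1/(-3517) = -1/3517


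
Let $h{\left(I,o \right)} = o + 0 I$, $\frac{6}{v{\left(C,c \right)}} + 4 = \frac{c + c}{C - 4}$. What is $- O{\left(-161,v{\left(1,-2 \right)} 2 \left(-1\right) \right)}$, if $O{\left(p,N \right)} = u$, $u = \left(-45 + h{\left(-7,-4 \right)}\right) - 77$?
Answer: $126$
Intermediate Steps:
$v{\left(C,c \right)} = \frac{6}{-4 + \frac{2 c}{-4 + C}}$ ($v{\left(C,c \right)} = \frac{6}{-4 + \frac{c + c}{C - 4}} = \frac{6}{-4 + \frac{2 c}{-4 + C}}$)
$h{\left(I,o \right)} = o$ ($h{\left(I,o \right)} = o + 0 = o$)
$u = -126$ ($u = \left(-45 - 4\right) - 77 = -49 - 77 = -126$)
$O{\left(p,N \right)} = -126$
$- O{\left(-161,v{\left(1,-2 \right)} 2 \left(-1\right) \right)} = \left(-1\right) \left(-126\right) = 126$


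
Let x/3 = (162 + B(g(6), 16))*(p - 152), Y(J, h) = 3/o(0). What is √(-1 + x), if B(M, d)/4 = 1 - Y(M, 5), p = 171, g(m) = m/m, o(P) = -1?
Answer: √10145 ≈ 100.72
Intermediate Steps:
g(m) = 1
Y(J, h) = -3 (Y(J, h) = 3/(-1) = 3*(-1) = -3)
B(M, d) = 16 (B(M, d) = 4*(1 - 1*(-3)) = 4*(1 + 3) = 4*4 = 16)
x = 10146 (x = 3*((162 + 16)*(171 - 152)) = 3*(178*19) = 3*3382 = 10146)
√(-1 + x) = √(-1 + 10146) = √10145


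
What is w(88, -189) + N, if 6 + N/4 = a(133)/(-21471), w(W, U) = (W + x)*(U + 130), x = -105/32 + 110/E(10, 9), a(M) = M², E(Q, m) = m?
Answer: -11845422457/2061216 ≈ -5746.8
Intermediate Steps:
x = 2575/288 (x = -105/32 + 110/9 = 2575/288 ≈ 8.9410)
w(W, U) = (130 + U)*(2575/288 + W) (w(W, U) = (W + 2575/288)*(U + 130) = (2575/288 + W)*(130 + U) = (130 + U)*(2575/288 + W))
N = -586060/21471 (N = -24 + 4*(133²/(-21471)) = -24 + 4*(17689*(-1/21471)) = -24 + 4*(-17689/21471) = -24 - 70756/21471 = -586060/21471 ≈ -27.295)
w(88, -189) + N = (167375/144 + 130*88 + (2575/288)*(-189) - 189*88) - 586060/21471 = (167375/144 + 11440 - 54075/32 - 16632) - 586060/21471 = -1647221/288 - 586060/21471 = -11845422457/2061216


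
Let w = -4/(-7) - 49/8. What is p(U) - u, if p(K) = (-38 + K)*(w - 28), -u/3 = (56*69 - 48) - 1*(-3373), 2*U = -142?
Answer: 1412563/56 ≈ 25224.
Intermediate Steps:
w = -311/56 (w = -4*(-⅐) - 49*⅛ = 4/7 - 49/8 = -311/56 ≈ -5.5536)
U = -71 (U = (½)*(-142) = -71)
u = -21567 (u = -3*((56*69 - 48) - 1*(-3373)) = -3*((3864 - 48) + 3373) = -3*(3816 + 3373) = -3*7189 = -21567)
p(K) = 35701/28 - 1879*K/56 (p(K) = (-38 + K)*(-311/56 - 28) = (-38 + K)*(-1879/56) = 35701/28 - 1879*K/56)
p(U) - u = (35701/28 - 1879/56*(-71)) - 1*(-21567) = (35701/28 + 133409/56) + 21567 = 204811/56 + 21567 = 1412563/56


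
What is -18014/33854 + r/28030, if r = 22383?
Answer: 126410831/474463810 ≈ 0.26643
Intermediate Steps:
-18014/33854 + r/28030 = -18014/33854 + 22383/28030 = -18014*1/33854 + 22383*(1/28030) = -9007/16927 + 22383/28030 = 126410831/474463810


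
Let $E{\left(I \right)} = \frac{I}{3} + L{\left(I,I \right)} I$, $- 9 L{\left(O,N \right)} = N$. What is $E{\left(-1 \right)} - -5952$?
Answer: $\frac{53564}{9} \approx 5951.6$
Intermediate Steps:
$L{\left(O,N \right)} = - \frac{N}{9}$
$E{\left(I \right)} = - \frac{I^{2}}{9} + \frac{I}{3}$ ($E{\left(I \right)} = \frac{I}{3} + - \frac{I}{9} I = I \frac{1}{3} - \frac{I^{2}}{9} = \frac{I}{3} - \frac{I^{2}}{9} = - \frac{I^{2}}{9} + \frac{I}{3}$)
$E{\left(-1 \right)} - -5952 = \frac{1}{9} \left(-1\right) \left(3 - -1\right) - -5952 = \frac{1}{9} \left(-1\right) \left(3 + 1\right) + 5952 = \frac{1}{9} \left(-1\right) 4 + 5952 = - \frac{4}{9} + 5952 = \frac{53564}{9}$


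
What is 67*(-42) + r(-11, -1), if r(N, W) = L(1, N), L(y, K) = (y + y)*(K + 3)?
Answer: -2830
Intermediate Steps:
L(y, K) = 2*y*(3 + K) (L(y, K) = (2*y)*(3 + K) = 2*y*(3 + K))
r(N, W) = 6 + 2*N (r(N, W) = 2*1*(3 + N) = 6 + 2*N)
67*(-42) + r(-11, -1) = 67*(-42) + (6 + 2*(-11)) = -2814 + (6 - 22) = -2814 - 16 = -2830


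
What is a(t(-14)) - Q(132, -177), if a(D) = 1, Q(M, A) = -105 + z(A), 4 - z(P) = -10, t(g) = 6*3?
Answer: 92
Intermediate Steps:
t(g) = 18
z(P) = 14 (z(P) = 4 - 1*(-10) = 4 + 10 = 14)
Q(M, A) = -91 (Q(M, A) = -105 + 14 = -91)
a(t(-14)) - Q(132, -177) = 1 - 1*(-91) = 1 + 91 = 92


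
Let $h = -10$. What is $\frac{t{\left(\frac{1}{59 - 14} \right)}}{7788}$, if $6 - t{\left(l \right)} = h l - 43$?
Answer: $\frac{443}{70092} \approx 0.0063203$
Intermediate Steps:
$t{\left(l \right)} = 49 + 10 l$ ($t{\left(l \right)} = 6 - \left(- 10 l - 43\right) = 6 - \left(-43 - 10 l\right) = 6 + \left(43 + 10 l\right) = 49 + 10 l$)
$\frac{t{\left(\frac{1}{59 - 14} \right)}}{7788} = \frac{49 + \frac{10}{59 - 14}}{7788} = \left(49 + \frac{10}{45}\right) \frac{1}{7788} = \left(49 + 10 \cdot \frac{1}{45}\right) \frac{1}{7788} = \left(49 + \frac{2}{9}\right) \frac{1}{7788} = \frac{443}{9} \cdot \frac{1}{7788} = \frac{443}{70092}$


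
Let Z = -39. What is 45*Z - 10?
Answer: -1765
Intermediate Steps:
45*Z - 10 = 45*(-39) - 10 = -1755 - 10 = -1765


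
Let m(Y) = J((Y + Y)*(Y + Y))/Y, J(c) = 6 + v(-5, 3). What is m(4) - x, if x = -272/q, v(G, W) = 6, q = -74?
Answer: -25/37 ≈ -0.67568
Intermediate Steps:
x = 136/37 (x = -272/(-74) = -272*(-1/74) = 136/37 ≈ 3.6757)
J(c) = 12 (J(c) = 6 + 6 = 12)
m(Y) = 12/Y
m(4) - x = 12/4 - 1*136/37 = 12*(¼) - 136/37 = 3 - 136/37 = -25/37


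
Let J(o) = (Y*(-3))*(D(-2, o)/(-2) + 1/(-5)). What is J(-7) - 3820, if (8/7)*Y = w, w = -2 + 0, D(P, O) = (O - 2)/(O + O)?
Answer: -305819/80 ≈ -3822.7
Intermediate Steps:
D(P, O) = (-2 + O)/(2*O) (D(P, O) = (-2 + O)/((2*O)) = (-2 + O)*(1/(2*O)) = (-2 + O)/(2*O))
w = -2
Y = -7/4 (Y = (7/8)*(-2) = -7/4 ≈ -1.7500)
J(o) = -21/20 - 21*(-2 + o)/(16*o) (J(o) = (-7/4*(-3))*(((-2 + o)/(2*o))/(-2) + 1/(-5)) = 21*(((-2 + o)/(2*o))*(-½) + 1*(-⅕))/4 = 21*(-(-2 + o)/(4*o) - ⅕)/4 = 21*(-⅕ - (-2 + o)/(4*o))/4 = -21/20 - 21*(-2 + o)/(16*o))
J(-7) - 3820 = (21/80)*(10 - 9*(-7))/(-7) - 3820 = (21/80)*(-⅐)*(10 + 63) - 3820 = (21/80)*(-⅐)*73 - 3820 = -219/80 - 3820 = -305819/80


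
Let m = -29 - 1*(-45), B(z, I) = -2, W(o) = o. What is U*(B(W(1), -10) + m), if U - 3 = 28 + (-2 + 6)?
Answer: 490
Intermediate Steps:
U = 35 (U = 3 + (28 + (-2 + 6)) = 3 + (28 + 4) = 3 + 32 = 35)
m = 16 (m = -29 + 45 = 16)
U*(B(W(1), -10) + m) = 35*(-2 + 16) = 35*14 = 490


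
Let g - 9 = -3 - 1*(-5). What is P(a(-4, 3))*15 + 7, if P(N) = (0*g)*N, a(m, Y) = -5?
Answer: 7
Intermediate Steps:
g = 11 (g = 9 + (-3 - 1*(-5)) = 9 + (-3 + 5) = 9 + 2 = 11)
P(N) = 0 (P(N) = (0*11)*N = 0*N = 0)
P(a(-4, 3))*15 + 7 = 0*15 + 7 = 0 + 7 = 7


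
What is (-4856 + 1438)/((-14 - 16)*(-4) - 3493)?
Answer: 3418/3373 ≈ 1.0133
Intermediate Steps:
(-4856 + 1438)/((-14 - 16)*(-4) - 3493) = -3418/(-30*(-4) - 3493) = -3418/(120 - 3493) = -3418/(-3373) = -3418*(-1/3373) = 3418/3373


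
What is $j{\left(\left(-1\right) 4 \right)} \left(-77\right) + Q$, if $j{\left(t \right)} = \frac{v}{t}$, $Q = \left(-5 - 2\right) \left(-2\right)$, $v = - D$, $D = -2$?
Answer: $\frac{105}{2} \approx 52.5$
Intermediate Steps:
$v = 2$ ($v = \left(-1\right) \left(-2\right) = 2$)
$Q = 14$ ($Q = \left(-7\right) \left(-2\right) = 14$)
$j{\left(t \right)} = \frac{2}{t}$
$j{\left(\left(-1\right) 4 \right)} \left(-77\right) + Q = \frac{2}{\left(-1\right) 4} \left(-77\right) + 14 = \frac{2}{-4} \left(-77\right) + 14 = 2 \left(- \frac{1}{4}\right) \left(-77\right) + 14 = \left(- \frac{1}{2}\right) \left(-77\right) + 14 = \frac{77}{2} + 14 = \frac{105}{2}$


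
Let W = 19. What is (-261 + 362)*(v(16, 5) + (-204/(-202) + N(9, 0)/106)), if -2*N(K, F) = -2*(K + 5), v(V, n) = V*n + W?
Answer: 536060/53 ≈ 10114.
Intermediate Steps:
v(V, n) = 19 + V*n (v(V, n) = V*n + 19 = 19 + V*n)
N(K, F) = 5 + K (N(K, F) = -(-1)*(K + 5) = -(-1)*(5 + K) = -(-10 - 2*K)/2 = 5 + K)
(-261 + 362)*(v(16, 5) + (-204/(-202) + N(9, 0)/106)) = (-261 + 362)*((19 + 16*5) + (-204/(-202) + (5 + 9)/106)) = 101*((19 + 80) + (-204*(-1/202) + 14*(1/106))) = 101*(99 + (102/101 + 7/53)) = 101*(99 + 6113/5353) = 101*(536060/5353) = 536060/53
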